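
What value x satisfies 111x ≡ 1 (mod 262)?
203

gcd(111, 262) = 1, so the inverse exists.
Extended Euclidean algorithm on (262, 111):
262 = 2 × 111 + 40  ⟹  40 = (1)·262 + (-2)·111
111 = 2 × 40 + 31  ⟹  31 = (-2)·262 + (5)·111
40 = 1 × 31 + 9  ⟹  9 = (3)·262 + (-7)·111
31 = 3 × 9 + 4  ⟹  4 = (-11)·262 + (26)·111
9 = 2 × 4 + 1  ⟹  1 = (25)·262 + (-59)·111
So (-59)·111 ≡ 1 (mod 262), i.e. 111^(-1) ≡ -59 ≡ 203 (mod 262).
Check: 111 × 203 = 22533 ≡ 1 (mod 262)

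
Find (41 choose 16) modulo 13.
0

Using Lucas' theorem:
Write n=41 and k=16 in base 13:
n in base 13: [3, 2]
k in base 13: [1, 3]
C(41,16) mod 13 = ∏ C(n_i, k_i) mod 13
Digit binomials (mod 13): C(3,1) = 3; C(2,3) = 0 (k_i > n_i)
Product: 3 × 0 = 0 ≡ 0 (mod 13)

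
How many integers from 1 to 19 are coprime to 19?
18

19 = 19
φ(n) = n × ∏(1 - 1/p) for each prime p dividing n
φ(19) = 19 × (1 - 1/19) = 18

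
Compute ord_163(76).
162

163 is prime, so ord(76) divides φ(163) = 162.
Divisors of 162: 1, 2, 3, 6, 9, 18, 27, 54, 81, 162.
Repeated squaring: 76^1 ≡ 76, 76^2 ≡ 71, 76^4 ≡ 151, 76^8 ≡ 144, 76^16 ≡ 35, 76^32 ≡ 84, 76^64 ≡ 47, 76^128 ≡ 90 (mod 163).
Test 76^d mod 163 for each divisor d in increasing order:
76^1 ≡ 76
76^2 ≡ 71
76^3 = 76^2·76^1 ≡ 17
76^6 = 76^4·76^2 ≡ 126
76^9 = 76^8·76^1 ≡ 23
76^18 = 76^16·76^2 ≡ 40
76^27 = 76^16·76^8·76^2·76^1 ≡ 105
76^54 = 76^32·76^16·76^4·76^2 ≡ 104
76^81 = 76^64·76^16·76^1 ≡ 162
76^162 = 76^128·76^32·76^2 ≡ 1  ← first divisor giving 1
The order is 162.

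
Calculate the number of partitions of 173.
362326859895

p(n) counts ways to write n as a sum of positive integers (order ignored).
Euler's pentagonal recurrence: p(k) = p(k-1) + p(k-2) - p(k-5) - p(k-7) + p(k-12) + p(k-15) - ... (offsets j(3j∓1)/2, signs ++--, p(0)=1, p(<0)=0).
DP table for k = 0..172: p(0)=1, p(1)=1, p(2)=2, p(3)=3, p(4)=5, p(5)=7, p(6)=11, p(7)=15, p(8)=22, p(9)=30, p(10)=42, p(11)=56, p(12)=77, p(13)=101, p(14)=135, p(15)=176, p(16)=231, p(17)=297, p(18)=385, p(19)=490, p(20)=627, p(21)=792, p(22)=1002, p(23)=1255, p(24)=1575, p(25)=1958, p(26)=2436, p(27)=3010, p(28)=3718, p(29)=4565, p(30)=5604, p(31)=6842, p(32)=8349, p(33)=10143, p(34)=12310, p(35)=14883, p(36)=17977, p(37)=21637, p(38)=26015, p(39)=31185, p(40)=37338, p(41)=44583, p(42)=53174, p(43)=63261, p(44)=75175, p(45)=89134, p(46)=105558, p(47)=124754, p(48)=147273, p(49)=173525, p(50)=204226, p(51)=239943, p(52)=281589, p(53)=329931, p(54)=386155, p(55)=451276, p(56)=526823, p(57)=614154, p(58)=715220, p(59)=831820, p(60)=966467, p(61)=1121505, p(62)=1300156, p(63)=1505499, p(64)=1741630, p(65)=2012558, p(66)=2323520, p(67)=2679689, p(68)=3087735, p(69)=3554345, p(70)=4087968, p(71)=4697205, p(72)=5392783, p(73)=6185689, p(74)=7089500, p(75)=8118264, p(76)=9289091, p(77)=10619863, p(78)=12132164, p(79)=13848650, p(80)=15796476, p(81)=18004327, p(82)=20506255, p(83)=23338469, p(84)=26543660, p(85)=30167357, p(86)=34262962, p(87)=38887673, p(88)=44108109, p(89)=49995925, p(90)=56634173, p(91)=64112359, p(92)=72533807, p(93)=82010177, p(94)=92669720, p(95)=104651419, p(96)=118114304, p(97)=133230930, p(98)=150198136, p(99)=169229875, p(100)=190569292, p(101)=214481126, p(102)=241265379, p(103)=271248950, p(104)=304801365, p(105)=342325709, p(106)=384276336, p(107)=431149389, p(108)=483502844, p(109)=541946240, p(110)=607163746, p(111)=679903203, p(112)=761002156, p(113)=851376628, p(114)=952050665, p(115)=1064144451, p(116)=1188908248, p(117)=1327710076, p(118)=1482074143, p(119)=1653668665, p(120)=1844349560, p(121)=2056148051, p(122)=2291320912, p(123)=2552338241, p(124)=2841940500, p(125)=3163127352, p(126)=3519222692, p(127)=3913864295, p(128)=4351078600, p(129)=4835271870, p(130)=5371315400, p(131)=5964539504, p(132)=6620830889, p(133)=7346629512, p(134)=8149040695, p(135)=9035836076, p(136)=10015581680, p(137)=11097645016, p(138)=12292341831, p(139)=13610949895, p(140)=15065878135, p(141)=16670689208, p(142)=18440293320, p(143)=20390982757, p(144)=22540654445, p(145)=24908858009, p(146)=27517052599, p(147)=30388671978, p(148)=33549419497, p(149)=37027355200, p(150)=40853235313, p(151)=45060624582, p(152)=49686288421, p(153)=54770336324, p(154)=60356673280, p(155)=66493182097, p(156)=73232243759, p(157)=80630964769, p(158)=88751778802, p(159)=97662728555, p(160)=107438159466, p(161)=118159068427, p(162)=129913904637, p(163)=142798995930, p(164)=156919475295, p(165)=172389800255, p(166)=189334822579, p(167)=207890420102, p(168)=228204732751, p(169)=250438925115, p(170)=274768617130, p(171)=301384802048, p(172)=330495499613.
Final step: p(173) = p(172) + p(171) - p(168) - p(166) + p(161) + p(158) - p(151) - p(147) + p(138) + p(133) - p(122) - p(116) + p(103) + p(96) - p(81) - p(73) + p(56) + p(47) - p(28) - p(18)
= 330495499613 + 301384802048 - 228204732751 - 189334822579 + 118159068427 + 88751778802 - 45060624582 - 30388671978 + 12292341831 + 7346629512 - 2291320912 - 1188908248 + 271248950 + 118114304 - 18004327 - 6185689 + 526823 + 124754 - 3718 - 385
= 362326859895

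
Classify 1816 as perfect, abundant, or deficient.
deficient

Proper divisors of 1816: sum = 1 + 2 + 4 + 8 + 227 + 454 + 908 = 1604
Since 1604 < 1816, 1816 is deficient.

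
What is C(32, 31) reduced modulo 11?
10

Using Lucas' theorem:
Write n=32 and k=31 in base 11:
n in base 11: [2, 10]
k in base 11: [2, 9]
C(32,31) mod 11 = ∏ C(n_i, k_i) mod 11
Digit binomials (mod 11): C(2,2) = 1; C(10,9) = 10
Product: 1 × 10 = 10 ≡ 10 (mod 11)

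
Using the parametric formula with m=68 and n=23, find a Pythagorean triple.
(4095, 3128, 5153)

Euclid's formula: a = m² - n², b = 2mn, c = m² + n²
m = 68, n = 23
a = 68² - 23² = 4624 - 529 = 4095
b = 2 × 68 × 23 = 3128
c = 68² + 23² = 4624 + 529 = 5153
Verification: 4095² + 3128² = 16769025 + 9784384 = 26553409 = 5153² ✓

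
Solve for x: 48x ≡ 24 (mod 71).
x ≡ 36 (mod 71)

gcd(48, 71) = 1, which divides 24, so solutions exist.
Find 48^(-1) mod 71 by the extended Euclidean algorithm:
71 = 1 × 48 + 23  ⟹  23 = (1)·71 + (-1)·48
48 = 2 × 23 + 2  ⟹  2 = (-2)·71 + (3)·48
23 = 11 × 2 + 1  ⟹  1 = (23)·71 + (-34)·48
So (-34)·48 ≡ 1 (mod 71), i.e. 48^(-1) ≡ -34 ≡ 37 (mod 71).
x ≡ 37 × 24 = 888 ≡ 36 (mod 71).
Check: 48 × 36 = 1728 ≡ 24 (mod 71).
Unique solution: x ≡ 36 (mod 71)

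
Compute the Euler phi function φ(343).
294

343 = 7^3
φ(n) = n × ∏(1 - 1/p) for each prime p dividing n
φ(343) = 343 × (1 - 1/7) = 294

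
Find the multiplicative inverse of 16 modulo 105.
46

gcd(16, 105) = 1, so the inverse exists.
Extended Euclidean algorithm on (105, 16):
105 = 6 × 16 + 9  ⟹  9 = (1)·105 + (-6)·16
16 = 1 × 9 + 7  ⟹  7 = (-1)·105 + (7)·16
9 = 1 × 7 + 2  ⟹  2 = (2)·105 + (-13)·16
7 = 3 × 2 + 1  ⟹  1 = (-7)·105 + (46)·16
So (46)·16 ≡ 1 (mod 105), i.e. 16^(-1) ≡ 46 (mod 105).
Check: 16 × 46 = 736 ≡ 1 (mod 105)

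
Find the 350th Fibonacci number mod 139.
57

Matrix identity: Q^n = [[F_(n+1), F_n], [F_n, F_(n-1)]] with Q = [[1,1],[1,0]].
n = 350 = 101011110₂. Square-and-multiply, entries mod 139:
Q^1 = [[1,1],[1,0]]
Q^2 = (Q^1)² = [[2,1],[1,1]]
Q^5 = (Q^2)²·Q = [[8,5],[5,3]]
Q^10 = (Q^5)² = [[89,55],[55,34]]
Q^21 = (Q^10)²·Q = [[58,104],[104,93]]
Q^43 = (Q^21)²·Q = [[138,2],[2,136]]
Q^87 = (Q^43)²·Q = [[136,5],[5,131]]
Q^175 = (Q^87)²·Q = [[118,34],[34,84]]
Q^350 = (Q^175)² = [[68,57],[57,11]]
F_350 mod 139 = Q^350[0][1] = 57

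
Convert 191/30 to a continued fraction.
[6; 2, 1, 2, 1, 2]

Euclidean algorithm steps:
191 = 6 × 30 + 11
30 = 2 × 11 + 8
11 = 1 × 8 + 3
8 = 2 × 3 + 2
3 = 1 × 2 + 1
2 = 2 × 1 + 0
Continued fraction: [6; 2, 1, 2, 1, 2]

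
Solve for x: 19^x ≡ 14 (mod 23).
19

Baby-step giant-step with step n = ⌈√23⌉ = 5.
Baby steps 19^j mod 23 (j:value) for j=0..4: 0:1, 1:19, 2:16, 3:5, 4:3.
Giant-step multiplier: 19^(-5) ≡ 19^(22-5) = 19^17 ≡ 21 (mod 23).
Giant steps γ_i = 14·21^i mod 23: γ_0=14, γ_1=18, γ_2=10, γ_3=3 (in table at j=4).
x = i·n + j = 3·5 + 4 = 19.
Check: 19^19 ≡ 14 (mod 23).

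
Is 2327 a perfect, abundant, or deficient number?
deficient

Proper divisors of 2327: sum = 1 + 13 + 179 = 193
Since 193 < 2327, 2327 is deficient.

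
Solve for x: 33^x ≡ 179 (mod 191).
79

Baby-step giant-step with step n = ⌈√191⌉ = 14.
Baby steps 33^j mod 191 (j:value) for j=0..13: 0:1, 1:33, 2:134, 3:29, 4:2, 5:66, 6:77, 7:58, 8:4, 9:132, 10:154, 11:116, 12:8, 13:73.
Giant-step multiplier: 33^(-14) ≡ 33^(190-14) = 33^176 ≡ 80 (mod 191).
Giant steps γ_i = 179·80^i mod 191: γ_0=179, γ_1=186, γ_2=173, γ_3=88, γ_4=164, γ_5=132 (in table at j=9).
x = i·n + j = 5·14 + 9 = 79.
Check: 33^79 ≡ 179 (mod 191).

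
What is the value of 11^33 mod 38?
1

Repeated squaring. Binary of 33 = 100001.
11^1 ≡ 11 (mod 38); 11^2 ≡ 7 (mod 38); 11^4 ≡ 11 (mod 38); 11^8 ≡ 7 (mod 38); 11^16 ≡ 11 (mod 38); 11^32 ≡ 7 (mod 38)
11^33 = 11^1 × 11^32 ≡ 1 (mod 38)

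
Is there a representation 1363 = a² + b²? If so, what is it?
Not possible

Factorization: 1363 = 29 × 47
By Fermat: n is sum of two squares iff every prime p ≡ 3 (mod 4) appears to even power.
Prime(s) ≡ 3 (mod 4) with odd exponent: [(47, 1)]
Therefore 1363 cannot be expressed as a² + b².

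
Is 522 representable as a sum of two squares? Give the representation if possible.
9² + 21² (a=9, b=21)

Factorization: 522 = 2 × 3^2 × 29
By Fermat: n is sum of two squares iff every prime p ≡ 3 (mod 4) appears to even power.
All primes ≡ 3 (mod 4) appear to even power.
Search a = 0, 1, 2, … for 522 - a² a perfect square: first hit at a = 9: 522 - 81 = 441 = 21².
522 = 9² + 21² = 81 + 441 ✓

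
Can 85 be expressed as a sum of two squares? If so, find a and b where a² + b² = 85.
2² + 9² (a=2, b=9)

Factorization: 85 = 5 × 17
By Fermat: n is sum of two squares iff every prime p ≡ 3 (mod 4) appears to even power.
All primes ≡ 3 (mod 4) appear to even power.
Search a = 0, 1, 2, … for 85 - a² a perfect square: first hit at a = 2: 85 - 4 = 81 = 9².
85 = 2² + 9² = 4 + 81 ✓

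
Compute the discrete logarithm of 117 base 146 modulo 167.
37

Baby-step giant-step with step n = ⌈√167⌉ = 13.
Baby steps 146^j mod 167 (j:value) for j=0..12: 0:1, 1:146, 2:107, 3:91, 4:93, 5:51, 6:98, 7:113, 8:132, 9:67, 10:96, 11:155, 12:85.
Giant-step multiplier: 146^(-13) ≡ 146^(166-13) = 146^153 ≡ 106 (mod 167).
Giant steps γ_i = 117·106^i mod 167: γ_0=117, γ_1=44, γ_2=155 (in table at j=11).
x = i·n + j = 2·13 + 11 = 37.
Check: 146^37 ≡ 117 (mod 167).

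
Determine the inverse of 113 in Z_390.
107

gcd(113, 390) = 1, so the inverse exists.
Extended Euclidean algorithm on (390, 113):
390 = 3 × 113 + 51  ⟹  51 = (1)·390 + (-3)·113
113 = 2 × 51 + 11  ⟹  11 = (-2)·390 + (7)·113
51 = 4 × 11 + 7  ⟹  7 = (9)·390 + (-31)·113
11 = 1 × 7 + 4  ⟹  4 = (-11)·390 + (38)·113
7 = 1 × 4 + 3  ⟹  3 = (20)·390 + (-69)·113
4 = 1 × 3 + 1  ⟹  1 = (-31)·390 + (107)·113
So (107)·113 ≡ 1 (mod 390), i.e. 113^(-1) ≡ 107 (mod 390).
Check: 113 × 107 = 12091 ≡ 1 (mod 390)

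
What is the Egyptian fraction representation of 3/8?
1/3 + 1/24

Greedy algorithm:
3/8: ceiling(8/3) = 3, use 1/3
1/24: ceiling(24/1) = 24, use 1/24
Result: 3/8 = 1/3 + 1/24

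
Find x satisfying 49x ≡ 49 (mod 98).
x ≡ 1 (mod 2)

gcd(49, 98) = 49, which divides 49, so solutions exist.
Divide through by 49: x ≡ 1 (mod 2).
The coefficient of x is now 1, so x ≡ 1 (mod 2).
Check: 49 × 1 = 49 ≡ 49 (mod 98).
x ≡ 1 (mod 2), giving 49 solutions mod 98.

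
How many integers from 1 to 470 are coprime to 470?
184

470 = 2 × 5 × 47
φ(n) = n × ∏(1 - 1/p) for each prime p dividing n
φ(470) = 470 × (1 - 1/2) × (1 - 1/5) × (1 - 1/47) = 184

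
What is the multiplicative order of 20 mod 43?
42

43 is prime, so ord(20) divides φ(43) = 42.
Divisors of 42: 1, 2, 3, 6, 7, 14, 21, 42.
Repeated squaring: 20^1 ≡ 20, 20^2 ≡ 13, 20^4 ≡ 40, 20^8 ≡ 9, 20^16 ≡ 38, 20^32 ≡ 25 (mod 43).
Test 20^d mod 43 for each divisor d in increasing order:
20^1 ≡ 20
20^2 ≡ 13
20^3 = 20^2·20^1 ≡ 2
20^6 = 20^4·20^2 ≡ 4
20^7 = 20^4·20^2·20^1 ≡ 37
20^14 = 20^8·20^4·20^2 ≡ 36
20^21 = 20^16·20^4·20^1 ≡ 42
20^42 = 20^32·20^8·20^2 ≡ 1  ← first divisor giving 1
The order is 42.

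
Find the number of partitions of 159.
97662728555

p(n) counts ways to write n as a sum of positive integers (order ignored).
Euler's pentagonal recurrence: p(k) = p(k-1) + p(k-2) - p(k-5) - p(k-7) + p(k-12) + p(k-15) - ... (offsets j(3j∓1)/2, signs ++--, p(0)=1, p(<0)=0).
DP table for k = 0..158: p(0)=1, p(1)=1, p(2)=2, p(3)=3, p(4)=5, p(5)=7, p(6)=11, p(7)=15, p(8)=22, p(9)=30, p(10)=42, p(11)=56, p(12)=77, p(13)=101, p(14)=135, p(15)=176, p(16)=231, p(17)=297, p(18)=385, p(19)=490, p(20)=627, p(21)=792, p(22)=1002, p(23)=1255, p(24)=1575, p(25)=1958, p(26)=2436, p(27)=3010, p(28)=3718, p(29)=4565, p(30)=5604, p(31)=6842, p(32)=8349, p(33)=10143, p(34)=12310, p(35)=14883, p(36)=17977, p(37)=21637, p(38)=26015, p(39)=31185, p(40)=37338, p(41)=44583, p(42)=53174, p(43)=63261, p(44)=75175, p(45)=89134, p(46)=105558, p(47)=124754, p(48)=147273, p(49)=173525, p(50)=204226, p(51)=239943, p(52)=281589, p(53)=329931, p(54)=386155, p(55)=451276, p(56)=526823, p(57)=614154, p(58)=715220, p(59)=831820, p(60)=966467, p(61)=1121505, p(62)=1300156, p(63)=1505499, p(64)=1741630, p(65)=2012558, p(66)=2323520, p(67)=2679689, p(68)=3087735, p(69)=3554345, p(70)=4087968, p(71)=4697205, p(72)=5392783, p(73)=6185689, p(74)=7089500, p(75)=8118264, p(76)=9289091, p(77)=10619863, p(78)=12132164, p(79)=13848650, p(80)=15796476, p(81)=18004327, p(82)=20506255, p(83)=23338469, p(84)=26543660, p(85)=30167357, p(86)=34262962, p(87)=38887673, p(88)=44108109, p(89)=49995925, p(90)=56634173, p(91)=64112359, p(92)=72533807, p(93)=82010177, p(94)=92669720, p(95)=104651419, p(96)=118114304, p(97)=133230930, p(98)=150198136, p(99)=169229875, p(100)=190569292, p(101)=214481126, p(102)=241265379, p(103)=271248950, p(104)=304801365, p(105)=342325709, p(106)=384276336, p(107)=431149389, p(108)=483502844, p(109)=541946240, p(110)=607163746, p(111)=679903203, p(112)=761002156, p(113)=851376628, p(114)=952050665, p(115)=1064144451, p(116)=1188908248, p(117)=1327710076, p(118)=1482074143, p(119)=1653668665, p(120)=1844349560, p(121)=2056148051, p(122)=2291320912, p(123)=2552338241, p(124)=2841940500, p(125)=3163127352, p(126)=3519222692, p(127)=3913864295, p(128)=4351078600, p(129)=4835271870, p(130)=5371315400, p(131)=5964539504, p(132)=6620830889, p(133)=7346629512, p(134)=8149040695, p(135)=9035836076, p(136)=10015581680, p(137)=11097645016, p(138)=12292341831, p(139)=13610949895, p(140)=15065878135, p(141)=16670689208, p(142)=18440293320, p(143)=20390982757, p(144)=22540654445, p(145)=24908858009, p(146)=27517052599, p(147)=30388671978, p(148)=33549419497, p(149)=37027355200, p(150)=40853235313, p(151)=45060624582, p(152)=49686288421, p(153)=54770336324, p(154)=60356673280, p(155)=66493182097, p(156)=73232243759, p(157)=80630964769, p(158)=88751778802.
Final step: p(159) = p(158) + p(157) - p(154) - p(152) + p(147) + p(144) - p(137) - p(133) + p(124) + p(119) - p(108) - p(102) + p(89) + p(82) - p(67) - p(59) + p(42) + p(33) - p(14) - p(4)
= 88751778802 + 80630964769 - 60356673280 - 49686288421 + 30388671978 + 22540654445 - 11097645016 - 7346629512 + 2841940500 + 1653668665 - 483502844 - 241265379 + 49995925 + 20506255 - 2679689 - 831820 + 53174 + 10143 - 135 - 5
= 97662728555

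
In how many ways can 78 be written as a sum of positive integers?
12132164

p(n) counts ways to write n as a sum of positive integers (order ignored).
Euler's pentagonal recurrence: p(k) = p(k-1) + p(k-2) - p(k-5) - p(k-7) + p(k-12) + p(k-15) - ... (offsets j(3j∓1)/2, signs ++--, p(0)=1, p(<0)=0).
DP table for k = 0..77: p(0)=1, p(1)=1, p(2)=2, p(3)=3, p(4)=5, p(5)=7, p(6)=11, p(7)=15, p(8)=22, p(9)=30, p(10)=42, p(11)=56, p(12)=77, p(13)=101, p(14)=135, p(15)=176, p(16)=231, p(17)=297, p(18)=385, p(19)=490, p(20)=627, p(21)=792, p(22)=1002, p(23)=1255, p(24)=1575, p(25)=1958, p(26)=2436, p(27)=3010, p(28)=3718, p(29)=4565, p(30)=5604, p(31)=6842, p(32)=8349, p(33)=10143, p(34)=12310, p(35)=14883, p(36)=17977, p(37)=21637, p(38)=26015, p(39)=31185, p(40)=37338, p(41)=44583, p(42)=53174, p(43)=63261, p(44)=75175, p(45)=89134, p(46)=105558, p(47)=124754, p(48)=147273, p(49)=173525, p(50)=204226, p(51)=239943, p(52)=281589, p(53)=329931, p(54)=386155, p(55)=451276, p(56)=526823, p(57)=614154, p(58)=715220, p(59)=831820, p(60)=966467, p(61)=1121505, p(62)=1300156, p(63)=1505499, p(64)=1741630, p(65)=2012558, p(66)=2323520, p(67)=2679689, p(68)=3087735, p(69)=3554345, p(70)=4087968, p(71)=4697205, p(72)=5392783, p(73)=6185689, p(74)=7089500, p(75)=8118264, p(76)=9289091, p(77)=10619863.
Final step: p(78) = p(77) + p(76) - p(73) - p(71) + p(66) + p(63) - p(56) - p(52) + p(43) + p(38) - p(27) - p(21) + p(8) + p(1)
= 10619863 + 9289091 - 6185689 - 4697205 + 2323520 + 1505499 - 526823 - 281589 + 63261 + 26015 - 3010 - 792 + 22 + 1
= 12132164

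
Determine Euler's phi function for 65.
48

65 = 5 × 13
φ(n) = n × ∏(1 - 1/p) for each prime p dividing n
φ(65) = 65 × (1 - 1/5) × (1 - 1/13) = 48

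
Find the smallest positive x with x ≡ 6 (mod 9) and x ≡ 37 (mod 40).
357

Using Chinese Remainder Theorem:
M = 9 × 40 = 360
M1 = 40, M2 = 9
y1 = 40^(-1) mod 9 = 7
y2 = 9^(-1) mod 40 = 9
x = (6×40×7 + 37×9×9) mod 360 = 357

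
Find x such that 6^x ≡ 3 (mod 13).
8

Baby-step giant-step with step n = ⌈√13⌉ = 4.
Baby steps 6^j mod 13 (j:value) for j=0..3: 0:1, 1:6, 2:10, 3:8.
Giant-step multiplier: 6^(-4) ≡ 6^(12-4) = 6^8 ≡ 3 (mod 13).
Giant steps γ_i = 3·3^i mod 13: γ_0=3, γ_1=9, γ_2=1 (in table at j=0).
x = i·n + j = 2·4 + 0 = 8.
Check: 6^8 ≡ 3 (mod 13).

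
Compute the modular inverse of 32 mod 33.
32

gcd(32, 33) = 1, so the inverse exists.
Extended Euclidean algorithm on (33, 32):
33 = 1 × 32 + 1  ⟹  1 = (1)·33 + (-1)·32
So (-1)·32 ≡ 1 (mod 33), i.e. 32^(-1) ≡ -1 ≡ 32 (mod 33).
Check: 32 × 32 = 1024 ≡ 1 (mod 33)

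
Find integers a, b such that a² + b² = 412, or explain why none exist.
Not possible

Factorization: 412 = 2^2 × 103
By Fermat: n is sum of two squares iff every prime p ≡ 3 (mod 4) appears to even power.
Prime(s) ≡ 3 (mod 4) with odd exponent: [(103, 1)]
Therefore 412 cannot be expressed as a² + b².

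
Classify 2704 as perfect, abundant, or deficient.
abundant

Proper divisors of 2704: sum = 1 + 2 + 4 + 8 + 13 + 16 + 26 + 52 + 104 + 169 + 208 + 338 + 676 + 1352 = 2969
Since 2969 > 2704, 2704 is abundant.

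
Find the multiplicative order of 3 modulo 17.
16

17 is prime, so ord(3) divides φ(17) = 16.
Divisors of 16: 1, 2, 4, 8, 16.
Repeated squaring: 3^1 ≡ 3, 3^2 ≡ 9, 3^4 ≡ 13, 3^8 ≡ 16, 3^16 ≡ 1 (mod 17).
Test 3^d mod 17 for each divisor d in increasing order:
3^1 ≡ 3
3^2 ≡ 9
3^4 ≡ 13
3^8 ≡ 16
3^16 ≡ 1  ← first divisor giving 1
The order is 16.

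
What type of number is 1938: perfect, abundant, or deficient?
abundant

Proper divisors of 1938: sum = 1 + 2 + 3 + 6 + 17 + 19 + 34 + 38 + 51 + 57 + 102 + 114 + 323 + 646 + 969 = 2382
Since 2382 > 1938, 1938 is abundant.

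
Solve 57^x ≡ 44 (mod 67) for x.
43

Baby-step giant-step with step n = ⌈√67⌉ = 9.
Baby steps 57^j mod 67 (j:value) for j=0..8: 0:1, 1:57, 2:33, 3:5, 4:17, 5:31, 6:25, 7:18, 8:21.
Giant-step multiplier: 57^(-9) ≡ 57^(66-9) = 57^57 ≡ 52 (mod 67).
Giant steps γ_i = 44·52^i mod 67: γ_0=44, γ_1=10, γ_2=51, γ_3=39, γ_4=18 (in table at j=7).
x = i·n + j = 4·9 + 7 = 43.
Check: 57^43 ≡ 44 (mod 67).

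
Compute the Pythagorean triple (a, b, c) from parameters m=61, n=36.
(2425, 4392, 5017)

Euclid's formula: a = m² - n², b = 2mn, c = m² + n²
m = 61, n = 36
a = 61² - 36² = 3721 - 1296 = 2425
b = 2 × 61 × 36 = 4392
c = 61² + 36² = 3721 + 1296 = 5017
Verification: 2425² + 4392² = 5880625 + 19289664 = 25170289 = 5017² ✓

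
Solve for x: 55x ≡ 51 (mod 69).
x ≡ 21 (mod 69)

gcd(55, 69) = 1, which divides 51, so solutions exist.
Find 55^(-1) mod 69 by the extended Euclidean algorithm:
69 = 1 × 55 + 14  ⟹  14 = (1)·69 + (-1)·55
55 = 3 × 14 + 13  ⟹  13 = (-3)·69 + (4)·55
14 = 1 × 13 + 1  ⟹  1 = (4)·69 + (-5)·55
So (-5)·55 ≡ 1 (mod 69), i.e. 55^(-1) ≡ -5 ≡ 64 (mod 69).
x ≡ 64 × 51 = 3264 ≡ 21 (mod 69).
Check: 55 × 21 = 1155 ≡ 51 (mod 69).
Unique solution: x ≡ 21 (mod 69)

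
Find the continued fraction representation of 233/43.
[5; 2, 2, 1, 1, 3]

Euclidean algorithm steps:
233 = 5 × 43 + 18
43 = 2 × 18 + 7
18 = 2 × 7 + 4
7 = 1 × 4 + 3
4 = 1 × 3 + 1
3 = 3 × 1 + 0
Continued fraction: [5; 2, 2, 1, 1, 3]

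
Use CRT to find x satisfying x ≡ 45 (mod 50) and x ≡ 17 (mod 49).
1095

Using Chinese Remainder Theorem:
M = 50 × 49 = 2450
M1 = 49, M2 = 50
y1 = 49^(-1) mod 50 = 49
y2 = 50^(-1) mod 49 = 1
x = (45×49×49 + 17×50×1) mod 2450 = 1095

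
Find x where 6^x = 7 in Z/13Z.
7

Baby-step giant-step with step n = ⌈√13⌉ = 4.
Baby steps 6^j mod 13 (j:value) for j=0..3: 0:1, 1:6, 2:10, 3:8.
Giant-step multiplier: 6^(-4) ≡ 6^(12-4) = 6^8 ≡ 3 (mod 13).
Giant steps γ_i = 7·3^i mod 13: γ_0=7, γ_1=8 (in table at j=3).
x = i·n + j = 1·4 + 3 = 7.
Check: 6^7 ≡ 7 (mod 13).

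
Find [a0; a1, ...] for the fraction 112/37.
[3; 37]

Euclidean algorithm steps:
112 = 3 × 37 + 1
37 = 37 × 1 + 0
Continued fraction: [3; 37]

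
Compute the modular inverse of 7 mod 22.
19

gcd(7, 22) = 1, so the inverse exists.
Extended Euclidean algorithm on (22, 7):
22 = 3 × 7 + 1  ⟹  1 = (1)·22 + (-3)·7
So (-3)·7 ≡ 1 (mod 22), i.e. 7^(-1) ≡ -3 ≡ 19 (mod 22).
Check: 7 × 19 = 133 ≡ 1 (mod 22)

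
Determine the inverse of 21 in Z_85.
81

gcd(21, 85) = 1, so the inverse exists.
Extended Euclidean algorithm on (85, 21):
85 = 4 × 21 + 1  ⟹  1 = (1)·85 + (-4)·21
So (-4)·21 ≡ 1 (mod 85), i.e. 21^(-1) ≡ -4 ≡ 81 (mod 85).
Check: 21 × 81 = 1701 ≡ 1 (mod 85)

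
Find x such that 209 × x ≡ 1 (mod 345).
104

gcd(209, 345) = 1, so the inverse exists.
Extended Euclidean algorithm on (345, 209):
345 = 1 × 209 + 136  ⟹  136 = (1)·345 + (-1)·209
209 = 1 × 136 + 73  ⟹  73 = (-1)·345 + (2)·209
136 = 1 × 73 + 63  ⟹  63 = (2)·345 + (-3)·209
73 = 1 × 63 + 10  ⟹  10 = (-3)·345 + (5)·209
63 = 6 × 10 + 3  ⟹  3 = (20)·345 + (-33)·209
10 = 3 × 3 + 1  ⟹  1 = (-63)·345 + (104)·209
So (104)·209 ≡ 1 (mod 345), i.e. 209^(-1) ≡ 104 (mod 345).
Check: 209 × 104 = 21736 ≡ 1 (mod 345)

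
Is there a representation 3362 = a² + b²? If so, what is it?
31² + 49² (a=31, b=49)

Factorization: 3362 = 2 × 41^2
By Fermat: n is sum of two squares iff every prime p ≡ 3 (mod 4) appears to even power.
All primes ≡ 3 (mod 4) appear to even power.
Search a = 0, 1, 2, … for 3362 - a² a perfect square: first hit at a = 31: 3362 - 961 = 2401 = 49².
3362 = 31² + 49² = 961 + 2401 ✓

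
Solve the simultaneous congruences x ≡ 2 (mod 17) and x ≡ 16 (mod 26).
172

Using Chinese Remainder Theorem:
M = 17 × 26 = 442
M1 = 26, M2 = 17
y1 = 26^(-1) mod 17 = 2
y2 = 17^(-1) mod 26 = 23
x = (2×26×2 + 16×17×23) mod 442 = 172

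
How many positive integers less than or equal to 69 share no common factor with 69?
44

69 = 3 × 23
φ(n) = n × ∏(1 - 1/p) for each prime p dividing n
φ(69) = 69 × (1 - 1/3) × (1 - 1/23) = 44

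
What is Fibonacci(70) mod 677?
267

Matrix identity: Q^n = [[F_(n+1), F_n], [F_n, F_(n-1)]] with Q = [[1,1],[1,0]].
n = 70 = 1000110₂. Square-and-multiply, entries mod 677:
Q^1 = [[1,1],[1,0]]
Q^2 = (Q^1)² = [[2,1],[1,1]]
Q^4 = (Q^2)² = [[5,3],[3,2]]
Q^8 = (Q^4)² = [[34,21],[21,13]]
Q^17 = (Q^8)²·Q = [[553,243],[243,310]]
Q^35 = (Q^17)²·Q = [[471,632],[632,516]]
Q^70 = (Q^35)² = [[456,267],[267,189]]
F_70 mod 677 = Q^70[0][1] = 267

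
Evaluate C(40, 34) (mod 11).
7

Using Lucas' theorem:
Write n=40 and k=34 in base 11:
n in base 11: [3, 7]
k in base 11: [3, 1]
C(40,34) mod 11 = ∏ C(n_i, k_i) mod 11
Digit binomials (mod 11): C(3,3) = 1; C(7,1) = 7
Product: 1 × 7 = 7 ≡ 7 (mod 11)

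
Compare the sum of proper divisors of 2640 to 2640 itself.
abundant

Proper divisors of 2640: sum = 1 + 2 + 3 + 4 + 5 + 6 + 8 + 10 + ... + 528 + 660 + 880 + 1320 (39 divisors) = 6288
Since 6288 > 2640, 2640 is abundant.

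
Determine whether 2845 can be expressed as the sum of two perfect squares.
6² + 53² (a=6, b=53)

Factorization: 2845 = 5 × 569
By Fermat: n is sum of two squares iff every prime p ≡ 3 (mod 4) appears to even power.
All primes ≡ 3 (mod 4) appear to even power.
Search a = 0, 1, 2, … for 2845 - a² a perfect square: first hit at a = 6: 2845 - 36 = 2809 = 53².
2845 = 6² + 53² = 36 + 2809 ✓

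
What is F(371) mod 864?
521

Matrix identity: Q^n = [[F_(n+1), F_n], [F_n, F_(n-1)]] with Q = [[1,1],[1,0]].
n = 371 = 101110011₂. Square-and-multiply, entries mod 864:
Q^1 = [[1,1],[1,0]]
Q^2 = (Q^1)² = [[2,1],[1,1]]
Q^5 = (Q^2)²·Q = [[8,5],[5,3]]
Q^11 = (Q^5)²·Q = [[144,89],[89,55]]
Q^23 = (Q^11)²·Q = [[576,145],[145,431]]
Q^46 = (Q^23)² = [[289,863],[863,290]]
Q^92 = (Q^46)² = [[578,285],[285,293]]
Q^185 = (Q^92)²·Q = [[856,589],[589,267]]
Q^371 = (Q^185)²·Q = [[144,521],[521,487]]
F_371 mod 864 = Q^371[0][1] = 521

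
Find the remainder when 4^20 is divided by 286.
276

Repeated squaring. Binary of 20 = 10100.
4^1 ≡ 4 (mod 286); 4^2 ≡ 16 (mod 286); 4^4 ≡ 256 (mod 286); 4^8 ≡ 42 (mod 286); 4^16 ≡ 48 (mod 286)
4^20 = 4^4 × 4^16 ≡ 276 (mod 286)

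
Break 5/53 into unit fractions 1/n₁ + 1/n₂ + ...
1/11 + 1/292 + 1/170236

Greedy algorithm:
5/53: ceiling(53/5) = 11, use 1/11
2/583: ceiling(583/2) = 292, use 1/292
1/170236: ceiling(170236/1) = 170236, use 1/170236
Result: 5/53 = 1/11 + 1/292 + 1/170236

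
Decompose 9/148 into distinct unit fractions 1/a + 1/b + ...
1/17 + 1/504 + 1/317016

Greedy algorithm:
9/148: ceiling(148/9) = 17, use 1/17
5/2516: ceiling(2516/5) = 504, use 1/504
1/317016: ceiling(317016/1) = 317016, use 1/317016
Result: 9/148 = 1/17 + 1/504 + 1/317016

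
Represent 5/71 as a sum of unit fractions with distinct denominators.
1/15 + 1/267 + 1/94785

Greedy algorithm:
5/71: ceiling(71/5) = 15, use 1/15
4/1065: ceiling(1065/4) = 267, use 1/267
1/94785: ceiling(94785/1) = 94785, use 1/94785
Result: 5/71 = 1/15 + 1/267 + 1/94785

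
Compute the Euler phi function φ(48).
16

48 = 2^4 × 3
φ(n) = n × ∏(1 - 1/p) for each prime p dividing n
φ(48) = 48 × (1 - 1/2) × (1 - 1/3) = 16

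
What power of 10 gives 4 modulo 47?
14

Baby-step giant-step with step n = ⌈√47⌉ = 7.
Baby steps 10^j mod 47 (j:value) for j=0..6: 0:1, 1:10, 2:6, 3:13, 4:36, 5:31, 6:28.
Giant-step multiplier: 10^(-7) ≡ 10^(46-7) = 10^39 ≡ 23 (mod 47).
Giant steps γ_i = 4·23^i mod 47: γ_0=4, γ_1=45, γ_2=1 (in table at j=0).
x = i·n + j = 2·7 + 0 = 14.
Check: 10^14 ≡ 4 (mod 47).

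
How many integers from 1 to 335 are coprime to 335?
264

335 = 5 × 67
φ(n) = n × ∏(1 - 1/p) for each prime p dividing n
φ(335) = 335 × (1 - 1/5) × (1 - 1/67) = 264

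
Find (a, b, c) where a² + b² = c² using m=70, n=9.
(4819, 1260, 4981)

Euclid's formula: a = m² - n², b = 2mn, c = m² + n²
m = 70, n = 9
a = 70² - 9² = 4900 - 81 = 4819
b = 2 × 70 × 9 = 1260
c = 70² + 9² = 4900 + 81 = 4981
Verification: 4819² + 1260² = 23222761 + 1587600 = 24810361 = 4981² ✓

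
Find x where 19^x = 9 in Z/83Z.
24

Baby-step giant-step with step n = ⌈√83⌉ = 10.
Baby steps 19^j mod 83 (j:value) for j=0..9: 0:1, 1:19, 2:29, 3:53, 4:11, 5:43, 6:70, 7:2, 8:38, 9:58.
Giant-step multiplier: 19^(-10) ≡ 19^(82-10) = 19^72 ≡ 65 (mod 83).
Giant steps γ_i = 9·65^i mod 83: γ_0=9, γ_1=4, γ_2=11 (in table at j=4).
x = i·n + j = 2·10 + 4 = 24.
Check: 19^24 ≡ 9 (mod 83).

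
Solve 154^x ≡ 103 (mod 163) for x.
7

Baby-step giant-step with step n = ⌈√163⌉ = 13.
Baby steps 154^j mod 163 (j:value) for j=0..12: 0:1, 1:154, 2:81, 3:86, 4:41, 5:120, 6:61, 7:103, 8:51, 9:30, 10:56, 11:148, 12:135.
h = 103 is already in the table at j=7, so x = 7.
Check: 154^7 ≡ 103 (mod 163).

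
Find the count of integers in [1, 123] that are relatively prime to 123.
80

123 = 3 × 41
φ(n) = n × ∏(1 - 1/p) for each prime p dividing n
φ(123) = 123 × (1 - 1/3) × (1 - 1/41) = 80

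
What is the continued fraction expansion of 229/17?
[13; 2, 8]

Euclidean algorithm steps:
229 = 13 × 17 + 8
17 = 2 × 8 + 1
8 = 8 × 1 + 0
Continued fraction: [13; 2, 8]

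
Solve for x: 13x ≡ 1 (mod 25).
2

gcd(13, 25) = 1, so the inverse exists.
Extended Euclidean algorithm on (25, 13):
25 = 1 × 13 + 12  ⟹  12 = (1)·25 + (-1)·13
13 = 1 × 12 + 1  ⟹  1 = (-1)·25 + (2)·13
So (2)·13 ≡ 1 (mod 25), i.e. 13^(-1) ≡ 2 (mod 25).
Check: 13 × 2 = 26 ≡ 1 (mod 25)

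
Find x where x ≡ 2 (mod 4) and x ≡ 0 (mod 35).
70

Using Chinese Remainder Theorem:
M = 4 × 35 = 140
M1 = 35, M2 = 4
y1 = 35^(-1) mod 4 = 3
y2 = 4^(-1) mod 35 = 9
x = (2×35×3 + 0×4×9) mod 140 = 70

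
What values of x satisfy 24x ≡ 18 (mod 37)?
x ≡ 10 (mod 37)

gcd(24, 37) = 1, which divides 18, so solutions exist.
Find 24^(-1) mod 37 by the extended Euclidean algorithm:
37 = 1 × 24 + 13  ⟹  13 = (1)·37 + (-1)·24
24 = 1 × 13 + 11  ⟹  11 = (-1)·37 + (2)·24
13 = 1 × 11 + 2  ⟹  2 = (2)·37 + (-3)·24
11 = 5 × 2 + 1  ⟹  1 = (-11)·37 + (17)·24
So (17)·24 ≡ 1 (mod 37), i.e. 24^(-1) ≡ 17 (mod 37).
x ≡ 17 × 18 = 306 ≡ 10 (mod 37).
Check: 24 × 10 = 240 ≡ 18 (mod 37).
Unique solution: x ≡ 10 (mod 37)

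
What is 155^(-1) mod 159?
119

gcd(155, 159) = 1, so the inverse exists.
Extended Euclidean algorithm on (159, 155):
159 = 1 × 155 + 4  ⟹  4 = (1)·159 + (-1)·155
155 = 38 × 4 + 3  ⟹  3 = (-38)·159 + (39)·155
4 = 1 × 3 + 1  ⟹  1 = (39)·159 + (-40)·155
So (-40)·155 ≡ 1 (mod 159), i.e. 155^(-1) ≡ -40 ≡ 119 (mod 159).
Check: 155 × 119 = 18445 ≡ 1 (mod 159)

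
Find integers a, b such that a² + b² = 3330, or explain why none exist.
9² + 57² (a=9, b=57)

Factorization: 3330 = 2 × 3^2 × 5 × 37
By Fermat: n is sum of two squares iff every prime p ≡ 3 (mod 4) appears to even power.
All primes ≡ 3 (mod 4) appear to even power.
Search a = 0, 1, 2, … for 3330 - a² a perfect square: first hit at a = 9: 3330 - 81 = 3249 = 57².
3330 = 9² + 57² = 81 + 3249 ✓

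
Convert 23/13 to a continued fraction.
[1; 1, 3, 3]

Euclidean algorithm steps:
23 = 1 × 13 + 10
13 = 1 × 10 + 3
10 = 3 × 3 + 1
3 = 3 × 1 + 0
Continued fraction: [1; 1, 3, 3]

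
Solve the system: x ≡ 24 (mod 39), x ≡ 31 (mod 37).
882

Using Chinese Remainder Theorem:
M = 39 × 37 = 1443
M1 = 37, M2 = 39
y1 = 37^(-1) mod 39 = 19
y2 = 39^(-1) mod 37 = 19
x = (24×37×19 + 31×39×19) mod 1443 = 882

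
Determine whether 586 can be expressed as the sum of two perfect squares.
15² + 19² (a=15, b=19)

Factorization: 586 = 2 × 293
By Fermat: n is sum of two squares iff every prime p ≡ 3 (mod 4) appears to even power.
All primes ≡ 3 (mod 4) appear to even power.
Search a = 0, 1, 2, … for 586 - a² a perfect square: first hit at a = 15: 586 - 225 = 361 = 19².
586 = 15² + 19² = 225 + 361 ✓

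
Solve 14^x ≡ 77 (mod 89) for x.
77

Baby-step giant-step with step n = ⌈√89⌉ = 10.
Baby steps 14^j mod 89 (j:value) for j=0..9: 0:1, 1:14, 2:18, 3:74, 4:57, 5:86, 6:47, 7:35, 8:45, 9:7.
Giant-step multiplier: 14^(-10) ≡ 14^(88-10) = 14^78 ≡ 10 (mod 89).
Giant steps γ_i = 77·10^i mod 89: γ_0=77, γ_1=58, γ_2=46, γ_3=15, γ_4=61, γ_5=76, γ_6=48, γ_7=35 (in table at j=7).
x = i·n + j = 7·10 + 7 = 77.
Check: 14^77 ≡ 77 (mod 89).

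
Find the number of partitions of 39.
31185

p(n) counts ways to write n as a sum of positive integers (order ignored).
Euler's pentagonal recurrence: p(k) = p(k-1) + p(k-2) - p(k-5) - p(k-7) + p(k-12) + p(k-15) - ... (offsets j(3j∓1)/2, signs ++--, p(0)=1, p(<0)=0).
DP table for k = 0..38: p(0)=1, p(1)=1, p(2)=2, p(3)=3, p(4)=5, p(5)=7, p(6)=11, p(7)=15, p(8)=22, p(9)=30, p(10)=42, p(11)=56, p(12)=77, p(13)=101, p(14)=135, p(15)=176, p(16)=231, p(17)=297, p(18)=385, p(19)=490, p(20)=627, p(21)=792, p(22)=1002, p(23)=1255, p(24)=1575, p(25)=1958, p(26)=2436, p(27)=3010, p(28)=3718, p(29)=4565, p(30)=5604, p(31)=6842, p(32)=8349, p(33)=10143, p(34)=12310, p(35)=14883, p(36)=17977, p(37)=21637, p(38)=26015.
Final step: p(39) = p(38) + p(37) - p(34) - p(32) + p(27) + p(24) - p(17) - p(13) + p(4)
= 26015 + 21637 - 12310 - 8349 + 3010 + 1575 - 297 - 101 + 5
= 31185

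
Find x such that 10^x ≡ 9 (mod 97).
4

Baby-step giant-step with step n = ⌈√97⌉ = 10.
Baby steps 10^j mod 97 (j:value) for j=0..9: 0:1, 1:10, 2:3, 3:30, 4:9, 5:90, 6:27, 7:76, 8:81, 9:34.
h = 9 is already in the table at j=4, so x = 4.
Check: 10^4 ≡ 9 (mod 97).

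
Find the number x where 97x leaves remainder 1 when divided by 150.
133

gcd(97, 150) = 1, so the inverse exists.
Extended Euclidean algorithm on (150, 97):
150 = 1 × 97 + 53  ⟹  53 = (1)·150 + (-1)·97
97 = 1 × 53 + 44  ⟹  44 = (-1)·150 + (2)·97
53 = 1 × 44 + 9  ⟹  9 = (2)·150 + (-3)·97
44 = 4 × 9 + 8  ⟹  8 = (-9)·150 + (14)·97
9 = 1 × 8 + 1  ⟹  1 = (11)·150 + (-17)·97
So (-17)·97 ≡ 1 (mod 150), i.e. 97^(-1) ≡ -17 ≡ 133 (mod 150).
Check: 97 × 133 = 12901 ≡ 1 (mod 150)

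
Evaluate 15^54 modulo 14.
1

Repeated squaring. Binary of 54 = 110110.
15^1 ≡ 1 (mod 14); 15^2 ≡ 1 (mod 14); 15^4 ≡ 1 (mod 14); 15^8 ≡ 1 (mod 14); 15^16 ≡ 1 (mod 14); 15^32 ≡ 1 (mod 14)
15^54 = 15^2 × 15^4 × 15^16 × 15^32 ≡ 1 (mod 14)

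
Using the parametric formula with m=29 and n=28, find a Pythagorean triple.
(57, 1624, 1625)

Euclid's formula: a = m² - n², b = 2mn, c = m² + n²
m = 29, n = 28
a = 29² - 28² = 841 - 784 = 57
b = 2 × 29 × 28 = 1624
c = 29² + 28² = 841 + 784 = 1625
Verification: 57² + 1624² = 3249 + 2637376 = 2640625 = 1625² ✓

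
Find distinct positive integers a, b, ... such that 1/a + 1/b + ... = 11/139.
1/13 + 1/452 + 1/816764

Greedy algorithm:
11/139: ceiling(139/11) = 13, use 1/13
4/1807: ceiling(1807/4) = 452, use 1/452
1/816764: ceiling(816764/1) = 816764, use 1/816764
Result: 11/139 = 1/13 + 1/452 + 1/816764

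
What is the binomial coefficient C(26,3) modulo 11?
4

Using Lucas' theorem:
Write n=26 and k=3 in base 11:
n in base 11: [2, 4]
k in base 11: [0, 3]
C(26,3) mod 11 = ∏ C(n_i, k_i) mod 11
Digit binomials (mod 11): C(2,0) = 1; C(4,3) = 4
Product: 1 × 4 = 4 ≡ 4 (mod 11)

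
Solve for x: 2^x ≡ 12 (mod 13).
6

Baby-step giant-step with step n = ⌈√13⌉ = 4.
Baby steps 2^j mod 13 (j:value) for j=0..3: 0:1, 1:2, 2:4, 3:8.
Giant-step multiplier: 2^(-4) ≡ 2^(12-4) = 2^8 ≡ 9 (mod 13).
Giant steps γ_i = 12·9^i mod 13: γ_0=12, γ_1=4 (in table at j=2).
x = i·n + j = 1·4 + 2 = 6.
Check: 2^6 ≡ 12 (mod 13).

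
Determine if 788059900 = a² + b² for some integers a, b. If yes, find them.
Not possible

Factorization: 788059900 = 2^2 × 5^2 × 199^3
By Fermat: n is sum of two squares iff every prime p ≡ 3 (mod 4) appears to even power.
Prime(s) ≡ 3 (mod 4) with odd exponent: [(199, 3)]
Therefore 788059900 cannot be expressed as a² + b².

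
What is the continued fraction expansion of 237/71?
[3; 2, 1, 23]

Euclidean algorithm steps:
237 = 3 × 71 + 24
71 = 2 × 24 + 23
24 = 1 × 23 + 1
23 = 23 × 1 + 0
Continued fraction: [3; 2, 1, 23]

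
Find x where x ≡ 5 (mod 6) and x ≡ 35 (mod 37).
35

Using Chinese Remainder Theorem:
M = 6 × 37 = 222
M1 = 37, M2 = 6
y1 = 37^(-1) mod 6 = 1
y2 = 6^(-1) mod 37 = 31
x = (5×37×1 + 35×6×31) mod 222 = 35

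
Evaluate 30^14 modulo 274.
240

Repeated squaring. Binary of 14 = 1110.
30^1 ≡ 30 (mod 274); 30^2 ≡ 78 (mod 274); 30^4 ≡ 56 (mod 274); 30^8 ≡ 122 (mod 274)
30^14 = 30^2 × 30^4 × 30^8 ≡ 240 (mod 274)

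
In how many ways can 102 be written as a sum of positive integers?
241265379

p(n) counts ways to write n as a sum of positive integers (order ignored).
Euler's pentagonal recurrence: p(k) = p(k-1) + p(k-2) - p(k-5) - p(k-7) + p(k-12) + p(k-15) - ... (offsets j(3j∓1)/2, signs ++--, p(0)=1, p(<0)=0).
DP table for k = 0..101: p(0)=1, p(1)=1, p(2)=2, p(3)=3, p(4)=5, p(5)=7, p(6)=11, p(7)=15, p(8)=22, p(9)=30, p(10)=42, p(11)=56, p(12)=77, p(13)=101, p(14)=135, p(15)=176, p(16)=231, p(17)=297, p(18)=385, p(19)=490, p(20)=627, p(21)=792, p(22)=1002, p(23)=1255, p(24)=1575, p(25)=1958, p(26)=2436, p(27)=3010, p(28)=3718, p(29)=4565, p(30)=5604, p(31)=6842, p(32)=8349, p(33)=10143, p(34)=12310, p(35)=14883, p(36)=17977, p(37)=21637, p(38)=26015, p(39)=31185, p(40)=37338, p(41)=44583, p(42)=53174, p(43)=63261, p(44)=75175, p(45)=89134, p(46)=105558, p(47)=124754, p(48)=147273, p(49)=173525, p(50)=204226, p(51)=239943, p(52)=281589, p(53)=329931, p(54)=386155, p(55)=451276, p(56)=526823, p(57)=614154, p(58)=715220, p(59)=831820, p(60)=966467, p(61)=1121505, p(62)=1300156, p(63)=1505499, p(64)=1741630, p(65)=2012558, p(66)=2323520, p(67)=2679689, p(68)=3087735, p(69)=3554345, p(70)=4087968, p(71)=4697205, p(72)=5392783, p(73)=6185689, p(74)=7089500, p(75)=8118264, p(76)=9289091, p(77)=10619863, p(78)=12132164, p(79)=13848650, p(80)=15796476, p(81)=18004327, p(82)=20506255, p(83)=23338469, p(84)=26543660, p(85)=30167357, p(86)=34262962, p(87)=38887673, p(88)=44108109, p(89)=49995925, p(90)=56634173, p(91)=64112359, p(92)=72533807, p(93)=82010177, p(94)=92669720, p(95)=104651419, p(96)=118114304, p(97)=133230930, p(98)=150198136, p(99)=169229875, p(100)=190569292, p(101)=214481126.
Final step: p(102) = p(101) + p(100) - p(97) - p(95) + p(90) + p(87) - p(80) - p(76) + p(67) + p(62) - p(51) - p(45) + p(32) + p(25) - p(10) - p(2)
= 214481126 + 190569292 - 133230930 - 104651419 + 56634173 + 38887673 - 15796476 - 9289091 + 2679689 + 1300156 - 239943 - 89134 + 8349 + 1958 - 42 - 2
= 241265379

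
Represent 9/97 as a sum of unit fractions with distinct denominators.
1/11 + 1/534 + 1/569778

Greedy algorithm:
9/97: ceiling(97/9) = 11, use 1/11
2/1067: ceiling(1067/2) = 534, use 1/534
1/569778: ceiling(569778/1) = 569778, use 1/569778
Result: 9/97 = 1/11 + 1/534 + 1/569778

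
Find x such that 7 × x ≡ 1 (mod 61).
35

gcd(7, 61) = 1, so the inverse exists.
Extended Euclidean algorithm on (61, 7):
61 = 8 × 7 + 5  ⟹  5 = (1)·61 + (-8)·7
7 = 1 × 5 + 2  ⟹  2 = (-1)·61 + (9)·7
5 = 2 × 2 + 1  ⟹  1 = (3)·61 + (-26)·7
So (-26)·7 ≡ 1 (mod 61), i.e. 7^(-1) ≡ -26 ≡ 35 (mod 61).
Check: 7 × 35 = 245 ≡ 1 (mod 61)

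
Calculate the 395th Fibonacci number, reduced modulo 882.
341

Matrix identity: Q^n = [[F_(n+1), F_n], [F_n, F_(n-1)]] with Q = [[1,1],[1,0]].
n = 395 = 110001011₂. Square-and-multiply, entries mod 882:
Q^1 = [[1,1],[1,0]]
Q^3 = (Q^1)²·Q = [[3,2],[2,1]]
Q^6 = (Q^3)² = [[13,8],[8,5]]
Q^12 = (Q^6)² = [[233,144],[144,89]]
Q^24 = (Q^12)² = [[55,504],[504,433]]
Q^49 = (Q^24)²·Q = [[253,379],[379,756]]
Q^98 = (Q^49)² = [[380,505],[505,757]]
Q^197 = (Q^98)²·Q = [[764,761],[761,3]]
Q^395 = (Q^197)²·Q = [[144,341],[341,685]]
F_395 mod 882 = Q^395[0][1] = 341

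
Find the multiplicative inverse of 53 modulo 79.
3

gcd(53, 79) = 1, so the inverse exists.
Extended Euclidean algorithm on (79, 53):
79 = 1 × 53 + 26  ⟹  26 = (1)·79 + (-1)·53
53 = 2 × 26 + 1  ⟹  1 = (-2)·79 + (3)·53
So (3)·53 ≡ 1 (mod 79), i.e. 53^(-1) ≡ 3 (mod 79).
Check: 53 × 3 = 159 ≡ 1 (mod 79)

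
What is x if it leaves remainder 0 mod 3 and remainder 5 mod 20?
45

Using Chinese Remainder Theorem:
M = 3 × 20 = 60
M1 = 20, M2 = 3
y1 = 20^(-1) mod 3 = 2
y2 = 3^(-1) mod 20 = 7
x = (0×20×2 + 5×3×7) mod 60 = 45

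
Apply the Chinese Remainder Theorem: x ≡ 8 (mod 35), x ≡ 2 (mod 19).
78

Using Chinese Remainder Theorem:
M = 35 × 19 = 665
M1 = 19, M2 = 35
y1 = 19^(-1) mod 35 = 24
y2 = 35^(-1) mod 19 = 6
x = (8×19×24 + 2×35×6) mod 665 = 78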